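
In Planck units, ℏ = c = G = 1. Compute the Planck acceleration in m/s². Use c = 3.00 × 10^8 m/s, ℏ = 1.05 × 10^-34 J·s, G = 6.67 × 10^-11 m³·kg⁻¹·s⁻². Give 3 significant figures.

The unique combination of the constants set to 1 with dimensions of acceleration is a_P = √(c⁷/(ℏG)).
  = √(3.12 × 10^103)
  = 5.59 × 10^51 m/s²

5.59 × 10^51 m/s²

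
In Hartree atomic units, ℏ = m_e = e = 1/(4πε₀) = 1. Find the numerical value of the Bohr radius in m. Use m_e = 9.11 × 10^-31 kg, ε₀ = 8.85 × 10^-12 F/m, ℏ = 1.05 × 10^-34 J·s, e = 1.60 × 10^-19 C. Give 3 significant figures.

The unique combination of the constants set to 1 with dimensions of length is a₀ = 4πε₀ℏ²/(m_e e²).
  = 1.23 × 10^-78 / 2.33 × 10^-68
  = 5.26 × 10^-11 m

5.26 × 10^-11 m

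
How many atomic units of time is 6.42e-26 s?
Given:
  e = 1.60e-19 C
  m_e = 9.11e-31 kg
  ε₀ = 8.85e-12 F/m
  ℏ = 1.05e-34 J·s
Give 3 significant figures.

2.68e-9

atomic unit of time: τ_au = (4πε₀)²ℏ³/(m_e e⁴) = 2.40e-17 s.
6.42e-26 / 2.40e-17 = 2.68e-9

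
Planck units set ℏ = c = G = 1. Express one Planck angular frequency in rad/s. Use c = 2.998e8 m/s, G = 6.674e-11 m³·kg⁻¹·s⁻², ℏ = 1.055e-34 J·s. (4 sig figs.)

The unique combination of the constants set to 1 with dimensions of angular frequency is ω_P = √(c⁵/(ℏG)).
  = √(3.440e86)
  = 1.855e43 rad/s

1.855e43 rad/s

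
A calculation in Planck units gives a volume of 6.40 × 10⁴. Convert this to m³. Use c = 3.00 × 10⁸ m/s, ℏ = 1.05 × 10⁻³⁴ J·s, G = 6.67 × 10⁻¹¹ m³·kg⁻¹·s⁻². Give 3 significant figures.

One Planck volume: V_P = (ℏG/c³)^(3/2) = 4.18 × 10⁻¹⁰⁵ m³.
6.40 × 10⁴ × 4.18 × 10⁻¹⁰⁵ m³ = 2.67 × 10⁻¹⁰⁰ m³

2.67 × 10⁻¹⁰⁰ m³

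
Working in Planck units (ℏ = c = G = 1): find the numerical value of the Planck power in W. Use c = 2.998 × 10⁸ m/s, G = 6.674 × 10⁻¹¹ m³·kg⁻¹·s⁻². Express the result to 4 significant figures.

3.629 × 10⁵² W

From ℏ = c = G = 1 the power scale is P_P = c⁵/G.
  = 2.422 × 10⁴² / 6.674 × 10⁻¹¹
  = 3.629 × 10⁵² W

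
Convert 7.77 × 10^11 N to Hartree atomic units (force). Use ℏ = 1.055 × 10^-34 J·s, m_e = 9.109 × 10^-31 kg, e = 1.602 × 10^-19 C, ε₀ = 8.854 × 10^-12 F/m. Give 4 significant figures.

atomic unit of force: F_au = E_h/a₀ = m_e²e⁶/((4πε₀)³ℏ⁴) = 8.220 × 10^-8 N.
7.77 × 10^11 / 8.220 × 10^-8 = 9.453 × 10^18

9.453 × 10^18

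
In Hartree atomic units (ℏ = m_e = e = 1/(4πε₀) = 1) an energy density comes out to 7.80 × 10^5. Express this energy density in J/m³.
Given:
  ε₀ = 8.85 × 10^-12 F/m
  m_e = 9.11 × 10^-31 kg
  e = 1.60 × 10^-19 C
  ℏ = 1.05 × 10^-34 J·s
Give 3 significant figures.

One atomic unit of energy density: u_au = E_h/a₀³ = m_e⁴e¹⁰/((4πε₀)⁵ℏ⁸) = 3.01 × 10^13 J/m³.
7.80 × 10^5 × 3.01 × 10^13 J/m³ = 2.35 × 10^19 J/m³

2.35 × 10^19 J/m³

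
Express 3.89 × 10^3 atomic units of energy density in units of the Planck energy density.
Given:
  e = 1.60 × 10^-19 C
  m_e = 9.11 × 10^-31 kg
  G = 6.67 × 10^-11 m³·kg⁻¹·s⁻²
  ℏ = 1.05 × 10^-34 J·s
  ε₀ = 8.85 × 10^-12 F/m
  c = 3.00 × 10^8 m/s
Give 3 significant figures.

atomic unit of energy density: u_au = E_h/a₀³ = m_e⁴e¹⁰/((4πε₀)⁵ℏ⁸) = 3.01 × 10^13 J/m³
Planck energy density: u_P = c⁷/(ℏG²) = 4.68 × 10^113 J/m³
3.89 × 10^3 × 3.01 × 10^13 / 4.68 × 10^113 = 2.50 × 10^-97

2.50 × 10^-97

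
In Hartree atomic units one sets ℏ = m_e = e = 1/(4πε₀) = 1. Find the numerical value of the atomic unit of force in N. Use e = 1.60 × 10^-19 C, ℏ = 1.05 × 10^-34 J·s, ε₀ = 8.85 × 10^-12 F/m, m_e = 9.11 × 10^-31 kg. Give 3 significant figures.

8.33 × 10^-8 N

F_au = E_h/a₀ = m_e²e⁶/((4πε₀)³ℏ⁴)
E_h = 4.38 × 10^-18 J
a₀ = 5.26 × 10^-11 m
E_h/a₀ = 8.33 × 10^-8 N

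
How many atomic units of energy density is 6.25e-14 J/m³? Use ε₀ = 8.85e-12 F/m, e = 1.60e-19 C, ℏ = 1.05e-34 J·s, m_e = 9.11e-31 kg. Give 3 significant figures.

atomic unit of energy density: u_au = E_h/a₀³ = m_e⁴e¹⁰/((4πε₀)⁵ℏ⁸) = 3.01e13 J/m³.
6.25e-14 / 3.01e13 = 2.07e-27

2.07e-27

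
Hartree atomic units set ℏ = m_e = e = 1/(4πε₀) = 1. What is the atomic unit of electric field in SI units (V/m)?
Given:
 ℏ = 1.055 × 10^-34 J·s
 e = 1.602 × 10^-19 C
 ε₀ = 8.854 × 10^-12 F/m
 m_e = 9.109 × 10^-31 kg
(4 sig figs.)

5.131 × 10^11 V/m

From ℏ = m_e = e = 1/(4πε₀) = 1 the electric field scale is E_au = E_h/(e a₀) = m_e²e⁵/((4πε₀)³ℏ⁴).
E_h = 4.354 × 10^-18 J
a₀ = 5.297 × 10^-11 m
E_h/(e·a₀) = 5.131 × 10^11 V/m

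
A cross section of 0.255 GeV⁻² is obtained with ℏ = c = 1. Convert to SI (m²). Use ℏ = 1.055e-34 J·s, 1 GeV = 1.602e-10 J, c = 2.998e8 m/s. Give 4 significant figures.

Area is [L]² = [E]⁻²·(ℏc)²; restore (ℏc)².
1 GeV⁻² → (ℏc)² × (1 GeV in J)⁻² = 3.898e-32 m².
Result: 0.255 × 3.898e-32 = 9.940e-33 m².

9.940e-33 m²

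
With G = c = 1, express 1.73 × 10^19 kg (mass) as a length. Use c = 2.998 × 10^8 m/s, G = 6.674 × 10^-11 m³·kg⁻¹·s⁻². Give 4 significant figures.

In G = c = 1 units mass has dimensions of length; the conversion factor is G/c².
1.73 × 10^19 kg × (G/c²) = 1.285 × 10^-8 m

1.285 × 10^-8 m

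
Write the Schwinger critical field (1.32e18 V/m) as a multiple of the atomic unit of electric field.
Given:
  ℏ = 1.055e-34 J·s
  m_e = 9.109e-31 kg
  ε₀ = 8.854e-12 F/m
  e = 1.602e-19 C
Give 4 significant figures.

atomic unit of electric field: E_au = E_h/(e a₀) = m_e²e⁵/((4πε₀)³ℏ⁴) = 5.131e11 V/m.
1.32e18 / 5.131e11 = 2.573e6

2.573e6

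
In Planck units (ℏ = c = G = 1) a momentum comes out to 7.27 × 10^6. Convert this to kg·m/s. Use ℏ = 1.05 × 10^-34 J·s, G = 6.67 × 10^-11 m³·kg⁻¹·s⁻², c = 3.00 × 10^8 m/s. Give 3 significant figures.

One Planck momentum: p_P = √(ℏc³/G) = 6.52 kg·m/s.
7.27 × 10^6 × 6.52 kg·m/s = 4.74 × 10^7 kg·m/s

4.74 × 10^7 kg·m/s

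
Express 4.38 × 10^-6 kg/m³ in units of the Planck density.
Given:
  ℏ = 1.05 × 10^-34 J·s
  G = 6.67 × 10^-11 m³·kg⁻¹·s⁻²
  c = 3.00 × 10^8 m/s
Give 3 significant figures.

8.42 × 10^-103

Planck density: ρ_P = c⁵/(ℏG²) = 5.20 × 10^96 kg/m³.
4.38 × 10^-6 / 5.20 × 10^96 = 8.42 × 10^-103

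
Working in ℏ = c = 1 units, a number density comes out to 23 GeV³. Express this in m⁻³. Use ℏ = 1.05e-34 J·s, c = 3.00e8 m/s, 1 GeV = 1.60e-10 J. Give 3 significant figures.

3.01e48 m⁻³

Number density is [L]⁻³ = [E]³/(ℏc)³.
1 GeV³ → 1/(ℏc)³ × (1 GeV in J)³ = 1.31e47 m⁻³.
Result: 23 × 1.31e47 = 3.01e48 m⁻³.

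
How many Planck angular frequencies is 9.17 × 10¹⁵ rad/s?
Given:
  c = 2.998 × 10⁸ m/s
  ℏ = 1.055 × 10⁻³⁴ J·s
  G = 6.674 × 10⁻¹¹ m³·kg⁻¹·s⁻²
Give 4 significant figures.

Planck angular frequency: ω_P = √(c⁵/(ℏG)) = 1.855 × 10⁴³ rad/s.
9.17 × 10¹⁵ / 1.855 × 10⁴³ = 4.944 × 10⁻²⁸

4.944 × 10⁻²⁸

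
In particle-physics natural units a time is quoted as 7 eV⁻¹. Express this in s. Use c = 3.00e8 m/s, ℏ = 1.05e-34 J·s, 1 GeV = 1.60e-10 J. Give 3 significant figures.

A time is [E]⁻¹ in ℏ=c=1; restore one factor of ℏ.
1 GeV⁻¹ → ℏ × (1 GeV in J)⁻¹ = 6.56e-25 s.
Convert the energy scale: 7 eV⁻¹ = 7.00e9 GeV⁻¹.
Result: 7.00e9 × 6.56e-25 = 4.59e-15 s.

4.59e-15 s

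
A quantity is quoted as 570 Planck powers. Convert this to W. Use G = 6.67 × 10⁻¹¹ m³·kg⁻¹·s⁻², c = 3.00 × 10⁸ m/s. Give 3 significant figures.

One Planck power: P_P = c⁵/G = 3.64 × 10⁵² W.
570 × 3.64 × 10⁵² W = 2.08 × 10⁵⁵ W

2.08 × 10⁵⁵ W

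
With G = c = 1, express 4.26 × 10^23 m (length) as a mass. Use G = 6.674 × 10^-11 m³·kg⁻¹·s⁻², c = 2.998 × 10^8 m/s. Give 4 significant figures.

5.737 × 10^50 kg

Length → mass via c²/G.
4.26 × 10^23 m × (c²/G) = 5.737 × 10^50 kg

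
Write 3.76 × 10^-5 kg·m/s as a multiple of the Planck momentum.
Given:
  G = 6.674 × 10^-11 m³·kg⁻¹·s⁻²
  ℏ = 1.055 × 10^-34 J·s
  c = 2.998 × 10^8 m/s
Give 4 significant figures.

Planck momentum: p_P = √(ℏc³/G) = 6.527 kg·m/s.
3.76 × 10^-5 / 6.527 = 5.761 × 10^-6

5.761 × 10^-6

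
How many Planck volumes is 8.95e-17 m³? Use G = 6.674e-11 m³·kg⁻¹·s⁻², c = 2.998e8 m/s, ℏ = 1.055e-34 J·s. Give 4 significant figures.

2.119e88

Planck volume: V_P = (ℏG/c³)^(3/2) = 4.224e-105 m³.
8.95e-17 / 4.224e-105 = 2.119e88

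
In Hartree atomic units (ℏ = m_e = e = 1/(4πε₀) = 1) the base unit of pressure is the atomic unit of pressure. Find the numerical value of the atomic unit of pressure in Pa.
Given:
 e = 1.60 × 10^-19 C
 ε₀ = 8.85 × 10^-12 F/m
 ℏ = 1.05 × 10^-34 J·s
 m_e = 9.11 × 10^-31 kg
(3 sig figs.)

3.01 × 10^13 Pa

P_au = E_h/a₀³ = m_e⁴e¹⁰/((4πε₀)⁵ℏ⁸)
E_h = 4.38 × 10^-18 J
a₀ = 5.26 × 10^-11 m
E_h/a₀³ = 3.01 × 10^13 Pa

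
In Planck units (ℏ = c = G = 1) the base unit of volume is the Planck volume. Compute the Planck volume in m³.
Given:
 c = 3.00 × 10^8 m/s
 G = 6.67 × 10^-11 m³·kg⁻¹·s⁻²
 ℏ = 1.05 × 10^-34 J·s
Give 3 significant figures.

V_P = (ℏG/c³)^(3/2)
  = √(1.75 × 10^-209)
  = 4.18 × 10^-105 m³

4.18 × 10^-105 m³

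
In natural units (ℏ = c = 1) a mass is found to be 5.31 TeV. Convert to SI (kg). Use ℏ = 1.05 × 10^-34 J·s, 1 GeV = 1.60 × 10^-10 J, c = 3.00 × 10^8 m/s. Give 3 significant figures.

Mass is [E]/c²; divide by c².
1 GeV → 1/c² × (1 GeV in J) = 1.78 × 10^-27 kg.
Convert the energy scale: 5.31 TeV = 5.31 × 10^3 GeV.
Result: 5.31 × 10^3 × 1.78 × 10^-27 = 9.44 × 10^-24 kg.

9.44 × 10^-24 kg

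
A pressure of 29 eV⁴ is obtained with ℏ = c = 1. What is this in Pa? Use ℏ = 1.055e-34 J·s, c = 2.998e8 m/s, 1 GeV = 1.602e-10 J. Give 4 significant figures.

Pressure is [E]/[L]³ = [E]⁴/(ℏc)³.
1 GeV⁴ → 1/(ℏc)³ × (1 GeV in J)⁴ = 2.082e37 Pa.
Convert the energy scale: 29 eV⁴ = 2.90e-35 GeV⁴.
Result: 2.90e-35 × 2.082e37 = 603.7 Pa.

603.7 Pa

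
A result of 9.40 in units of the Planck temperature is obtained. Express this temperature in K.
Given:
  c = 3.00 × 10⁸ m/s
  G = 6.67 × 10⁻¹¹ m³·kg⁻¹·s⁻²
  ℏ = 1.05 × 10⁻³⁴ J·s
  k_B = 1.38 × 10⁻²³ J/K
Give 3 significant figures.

1.33 × 10³³ K

One Planck temperature: T_P = √(ℏc⁵/G) / k_B = 1.42 × 10³² K.
9.40 × 1.42 × 10³² K = 1.33 × 10³³ K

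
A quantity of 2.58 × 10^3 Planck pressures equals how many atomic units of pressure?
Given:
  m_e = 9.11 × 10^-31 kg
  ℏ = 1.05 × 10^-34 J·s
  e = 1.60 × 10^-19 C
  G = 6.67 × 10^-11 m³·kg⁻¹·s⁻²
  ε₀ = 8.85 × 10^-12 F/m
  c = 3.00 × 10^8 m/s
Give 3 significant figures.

Planck pressure: p_P = c⁷/(ℏG²) = 4.68 × 10^113 Pa
atomic unit of pressure: P_au = E_h/a₀³ = m_e⁴e¹⁰/((4πε₀)⁵ℏ⁸) = 3.01 × 10^13 Pa
2.58 × 10^3 × 4.68 × 10^113 / 3.01 × 10^13 = 4.01 × 10^103

4.01 × 10^103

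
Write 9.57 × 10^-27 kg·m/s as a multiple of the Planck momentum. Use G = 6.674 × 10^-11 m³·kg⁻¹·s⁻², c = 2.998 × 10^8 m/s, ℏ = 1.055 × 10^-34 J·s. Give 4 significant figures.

Planck momentum: p_P = √(ℏc³/G) = 6.527 kg·m/s.
9.57 × 10^-27 / 6.527 = 1.466 × 10^-27

1.466 × 10^-27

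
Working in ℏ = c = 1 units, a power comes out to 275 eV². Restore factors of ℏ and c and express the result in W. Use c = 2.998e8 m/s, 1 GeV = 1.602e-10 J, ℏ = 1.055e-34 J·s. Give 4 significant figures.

0.06690 W

Power is [E]/[T] = [E]²/ℏ.
1 GeV² → 1/ℏ × (1 GeV in J)² = 2.433e14 W.
Convert the energy scale: 275 eV² = 2.75e-16 GeV².
Result: 2.75e-16 × 2.433e14 = 0.06690 W.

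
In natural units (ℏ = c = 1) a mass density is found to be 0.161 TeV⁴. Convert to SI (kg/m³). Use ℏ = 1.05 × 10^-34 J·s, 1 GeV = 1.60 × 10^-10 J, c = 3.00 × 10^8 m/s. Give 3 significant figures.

Mass density is [E]/(c²[L]³) = [E]⁴/(ℏ³c⁵).
1 GeV⁴ → 1/(ℏ³c⁵) × (1 GeV in J)⁴ = 2.33 × 10^20 kg/m³.
Convert the energy scale: 0.161 TeV⁴ = 1.61 × 10^11 GeV⁴.
Result: 1.61 × 10^11 × 2.33 × 10^20 = 3.75 × 10^31 kg/m³.

3.75 × 10^31 kg/m³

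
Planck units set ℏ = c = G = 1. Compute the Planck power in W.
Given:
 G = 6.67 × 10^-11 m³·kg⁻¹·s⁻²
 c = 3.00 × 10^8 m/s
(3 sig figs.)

From ℏ = c = G = 1 the power scale is P_P = c⁵/G.
  = 2.43 × 10^42 / 6.67 × 10^-11
  = 3.64 × 10^52 W

3.64 × 10^52 W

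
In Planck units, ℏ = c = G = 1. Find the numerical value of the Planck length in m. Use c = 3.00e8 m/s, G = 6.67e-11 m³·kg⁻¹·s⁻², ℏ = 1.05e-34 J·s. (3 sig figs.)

1.61e-35 m

From ℏ = c = G = 1 the length scale is ℓ_P = √(ℏG/c³).
  = √(2.59e-70)
  = 1.61e-35 m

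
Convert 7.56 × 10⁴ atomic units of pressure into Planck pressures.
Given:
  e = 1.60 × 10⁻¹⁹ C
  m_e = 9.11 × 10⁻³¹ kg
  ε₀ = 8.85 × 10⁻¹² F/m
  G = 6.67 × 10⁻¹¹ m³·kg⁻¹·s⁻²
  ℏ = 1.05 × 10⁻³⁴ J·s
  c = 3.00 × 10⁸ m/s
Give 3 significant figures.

atomic unit of pressure: P_au = E_h/a₀³ = m_e⁴e¹⁰/((4πε₀)⁵ℏ⁸) = 3.01 × 10¹³ Pa
Planck pressure: p_P = c⁷/(ℏG²) = 4.68 × 10¹¹³ Pa
7.56 × 10⁴ × 3.01 × 10¹³ / 4.68 × 10¹¹³ = 4.87 × 10⁻⁹⁶

4.87 × 10⁻⁹⁶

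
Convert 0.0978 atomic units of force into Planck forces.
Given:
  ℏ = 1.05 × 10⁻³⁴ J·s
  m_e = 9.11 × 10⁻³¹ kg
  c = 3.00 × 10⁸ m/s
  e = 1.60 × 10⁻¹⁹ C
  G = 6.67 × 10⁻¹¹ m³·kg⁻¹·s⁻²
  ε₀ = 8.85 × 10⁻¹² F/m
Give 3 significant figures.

atomic unit of force: F_au = E_h/a₀ = m_e²e⁶/((4πε₀)³ℏ⁴) = 8.33 × 10⁻⁸ N
Planck force: F_P = c⁴/G = 1.21 × 10⁴⁴ N
0.0978 × 8.33 × 10⁻⁸ / 1.21 × 10⁴⁴ = 6.71 × 10⁻⁵³

6.71 × 10⁻⁵³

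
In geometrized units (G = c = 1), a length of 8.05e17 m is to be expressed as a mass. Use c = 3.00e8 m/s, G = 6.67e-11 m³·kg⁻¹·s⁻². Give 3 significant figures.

Length → mass via c²/G.
8.05e17 m × (c²/G) = 1.09e45 kg

1.09e45 kg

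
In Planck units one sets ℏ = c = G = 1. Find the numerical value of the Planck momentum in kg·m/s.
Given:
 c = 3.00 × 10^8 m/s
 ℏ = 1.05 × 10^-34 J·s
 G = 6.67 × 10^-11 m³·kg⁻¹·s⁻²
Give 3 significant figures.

6.52 kg·m/s

p_P = √(ℏc³/G)
  = √(42.5)
  = 6.52 kg·m/s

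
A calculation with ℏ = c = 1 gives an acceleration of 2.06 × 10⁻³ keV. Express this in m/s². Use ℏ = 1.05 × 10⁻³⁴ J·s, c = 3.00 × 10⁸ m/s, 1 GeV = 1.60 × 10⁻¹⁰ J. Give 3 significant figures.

Acceleration is [L]/[T]² = c·[E]/ℏ.
1 GeV → c/ℏ × (1 GeV in J) = 4.57 × 10³² m/s².
Convert the energy scale: 2.06 × 10⁻³ keV = 2.06 × 10⁻⁹ GeV.
Result: 2.06 × 10⁻⁹ × 4.57 × 10³² = 9.42 × 10²³ m/s².

9.42 × 10²³ m/s²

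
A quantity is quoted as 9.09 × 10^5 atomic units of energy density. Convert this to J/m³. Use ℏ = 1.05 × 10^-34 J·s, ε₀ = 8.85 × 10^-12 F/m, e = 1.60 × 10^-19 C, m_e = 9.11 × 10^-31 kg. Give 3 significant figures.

One atomic unit of energy density: u_au = E_h/a₀³ = m_e⁴e¹⁰/((4πε₀)⁵ℏ⁸) = 3.01 × 10^13 J/m³.
9.09 × 10^5 × 3.01 × 10^13 J/m³ = 2.74 × 10^19 J/m³

2.74 × 10^19 J/m³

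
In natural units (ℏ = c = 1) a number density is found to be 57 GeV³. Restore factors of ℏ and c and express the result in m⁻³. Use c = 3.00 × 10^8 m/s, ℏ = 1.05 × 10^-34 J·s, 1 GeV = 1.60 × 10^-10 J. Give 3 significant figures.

Number density is [L]⁻³ = [E]³/(ℏc)³.
1 GeV³ → 1/(ℏc)³ × (1 GeV in J)³ = 1.31 × 10^47 m⁻³.
Result: 57 × 1.31 × 10^47 = 7.47 × 10^48 m⁻³.

7.47 × 10^48 m⁻³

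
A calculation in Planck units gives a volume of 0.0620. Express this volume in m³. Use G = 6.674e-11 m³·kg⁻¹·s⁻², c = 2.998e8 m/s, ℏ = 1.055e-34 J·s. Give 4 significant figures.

One Planck volume: V_P = (ℏG/c³)^(3/2) = 4.224e-105 m³.
0.0620 × 4.224e-105 m³ = 2.619e-106 m³

2.619e-106 m³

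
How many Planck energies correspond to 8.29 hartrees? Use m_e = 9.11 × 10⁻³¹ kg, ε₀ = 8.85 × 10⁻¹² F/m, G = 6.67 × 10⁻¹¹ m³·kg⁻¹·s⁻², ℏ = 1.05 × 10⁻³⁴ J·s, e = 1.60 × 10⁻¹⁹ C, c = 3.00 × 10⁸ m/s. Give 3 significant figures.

1.86 × 10⁻²⁶

hartree: E_h = m_e e⁴/(4πε₀ℏ)² = 4.38 × 10⁻¹⁸ J
Planck energy: E_P = √(ℏc⁵/G) = 1.96 × 10⁹ J
8.29 × 4.38 × 10⁻¹⁸ / 1.96 × 10⁹ = 1.86 × 10⁻²⁶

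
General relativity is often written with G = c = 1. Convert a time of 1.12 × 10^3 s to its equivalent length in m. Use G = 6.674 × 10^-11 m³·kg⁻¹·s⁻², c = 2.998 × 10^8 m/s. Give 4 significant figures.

Time → length via c.
1.12 × 10^3 s × (c) = 3.358 × 10^11 m

3.358 × 10^11 m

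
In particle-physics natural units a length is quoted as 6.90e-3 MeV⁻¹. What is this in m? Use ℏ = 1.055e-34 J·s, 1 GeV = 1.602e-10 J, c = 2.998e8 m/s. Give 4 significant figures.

A length is [E]⁻¹ in ℏ=c=1; restore one factor of ℏc.
1 GeV⁻¹ → ℏc × (1 GeV in J)⁻¹ = 1.974e-16 m.
Convert the energy scale: 6.90e-3 MeV⁻¹ = 6.90 GeV⁻¹.
Result: 6.90 × 1.974e-16 = 1.362e-15 m.

1.362e-15 m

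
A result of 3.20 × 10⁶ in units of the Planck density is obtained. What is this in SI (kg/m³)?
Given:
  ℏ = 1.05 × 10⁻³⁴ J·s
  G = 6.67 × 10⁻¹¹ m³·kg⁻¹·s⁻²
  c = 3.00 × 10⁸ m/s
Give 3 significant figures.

One Planck density: ρ_P = c⁵/(ℏG²) = 5.20 × 10⁹⁶ kg/m³.
3.20 × 10⁶ × 5.20 × 10⁹⁶ kg/m³ = 1.66 × 10¹⁰³ kg/m³

1.66 × 10¹⁰³ kg/m³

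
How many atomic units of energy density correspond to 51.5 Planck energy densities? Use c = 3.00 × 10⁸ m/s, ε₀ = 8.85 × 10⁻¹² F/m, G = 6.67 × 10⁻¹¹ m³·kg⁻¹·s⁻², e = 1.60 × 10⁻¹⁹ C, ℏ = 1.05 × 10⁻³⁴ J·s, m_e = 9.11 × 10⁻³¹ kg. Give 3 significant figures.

8.00 × 10¹⁰¹

Planck energy density: u_P = c⁷/(ℏG²) = 4.68 × 10¹¹³ J/m³
atomic unit of energy density: u_au = E_h/a₀³ = m_e⁴e¹⁰/((4πε₀)⁵ℏ⁸) = 3.01 × 10¹³ J/m³
51.5 × 4.68 × 10¹¹³ / 3.01 × 10¹³ = 8.00 × 10¹⁰¹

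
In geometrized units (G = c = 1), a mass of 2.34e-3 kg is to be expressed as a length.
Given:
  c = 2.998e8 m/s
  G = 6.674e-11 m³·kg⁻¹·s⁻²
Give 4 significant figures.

In G = c = 1 units mass has dimensions of length; the conversion factor is G/c².
2.34e-3 kg × (G/c²) = 1.738e-30 m

1.738e-30 m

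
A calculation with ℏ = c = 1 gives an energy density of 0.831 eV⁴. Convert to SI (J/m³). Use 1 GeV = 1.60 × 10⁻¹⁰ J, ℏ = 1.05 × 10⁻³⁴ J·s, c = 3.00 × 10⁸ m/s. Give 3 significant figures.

[E]/[L]³ = [E]⁴/(ℏc)³; restore (ℏc)⁻³.
1 GeV⁴ → 1/(ℏc)³ × (1 GeV in J)⁴ = 2.10 × 10³⁷ J/m³.
Convert the energy scale: 0.831 eV⁴ = 8.31 × 10⁻³⁷ GeV⁴.
Result: 8.31 × 10⁻³⁷ × 2.10 × 10³⁷ = 17.4 J/m³.

17.4 J/m³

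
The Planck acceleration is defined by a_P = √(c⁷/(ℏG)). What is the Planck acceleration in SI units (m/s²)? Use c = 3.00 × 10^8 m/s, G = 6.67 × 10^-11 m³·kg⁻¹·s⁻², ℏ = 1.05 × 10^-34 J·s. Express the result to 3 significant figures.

5.59 × 10^51 m/s²

a_P = √(c⁷/(ℏG))
  = √(3.12 × 10^103)
  = 5.59 × 10^51 m/s²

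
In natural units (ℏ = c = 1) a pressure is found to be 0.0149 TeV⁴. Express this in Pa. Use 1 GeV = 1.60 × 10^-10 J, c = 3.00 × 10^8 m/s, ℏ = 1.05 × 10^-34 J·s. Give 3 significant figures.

3.12 × 10^47 Pa

Pressure is [E]/[L]³ = [E]⁴/(ℏc)³.
1 GeV⁴ → 1/(ℏc)³ × (1 GeV in J)⁴ = 2.10 × 10^37 Pa.
Convert the energy scale: 0.0149 TeV⁴ = 1.49 × 10^10 GeV⁴.
Result: 1.49 × 10^10 × 2.10 × 10^37 = 3.12 × 10^47 Pa.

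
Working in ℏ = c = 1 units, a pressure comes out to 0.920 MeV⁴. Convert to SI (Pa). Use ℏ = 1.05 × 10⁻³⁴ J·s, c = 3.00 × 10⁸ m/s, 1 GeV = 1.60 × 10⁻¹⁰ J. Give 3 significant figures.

1.93 × 10²⁵ Pa

Pressure is [E]/[L]³ = [E]⁴/(ℏc)³.
1 GeV⁴ → 1/(ℏc)³ × (1 GeV in J)⁴ = 2.10 × 10³⁷ Pa.
Convert the energy scale: 0.920 MeV⁴ = 9.20 × 10⁻¹³ GeV⁴.
Result: 9.20 × 10⁻¹³ × 2.10 × 10³⁷ = 1.93 × 10²⁵ Pa.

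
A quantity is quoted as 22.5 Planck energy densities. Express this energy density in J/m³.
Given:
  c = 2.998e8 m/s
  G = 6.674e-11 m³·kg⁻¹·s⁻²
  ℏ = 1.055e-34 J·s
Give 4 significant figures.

One Planck energy density: u_P = c⁷/(ℏG²) = 4.632e113 J/m³.
22.5 × 4.632e113 J/m³ = 1.042e115 J/m³

1.042e115 J/m³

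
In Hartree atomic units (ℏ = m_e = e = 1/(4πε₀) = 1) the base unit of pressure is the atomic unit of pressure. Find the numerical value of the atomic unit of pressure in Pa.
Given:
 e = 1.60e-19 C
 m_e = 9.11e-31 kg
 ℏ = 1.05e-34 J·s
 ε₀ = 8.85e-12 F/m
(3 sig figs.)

3.01e13 Pa

P_au = E_h/a₀³ = m_e⁴e¹⁰/((4πε₀)⁵ℏ⁸)
E_h = 4.38e-18 J
a₀ = 5.26e-11 m
E_h/a₀³ = 3.01e13 Pa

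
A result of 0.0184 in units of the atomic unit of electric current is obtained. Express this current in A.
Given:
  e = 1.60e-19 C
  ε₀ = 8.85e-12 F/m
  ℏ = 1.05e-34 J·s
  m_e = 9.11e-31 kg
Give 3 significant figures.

One atomic unit of electric current: I_au = e E_h/ℏ = m_e e⁵/((4πε₀)²ℏ³) = 6.67e-3 A.
0.0184 × 6.67e-3 A = 1.23e-4 A

1.23e-4 A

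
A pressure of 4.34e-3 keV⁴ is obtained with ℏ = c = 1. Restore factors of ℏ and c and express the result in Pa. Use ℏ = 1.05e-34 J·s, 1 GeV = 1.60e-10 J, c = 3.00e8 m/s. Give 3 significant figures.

9.10e10 Pa

Pressure is [E]/[L]³ = [E]⁴/(ℏc)³.
1 GeV⁴ → 1/(ℏc)³ × (1 GeV in J)⁴ = 2.10e37 Pa.
Convert the energy scale: 4.34e-3 keV⁴ = 4.34e-27 GeV⁴.
Result: 4.34e-27 × 2.10e37 = 9.10e10 Pa.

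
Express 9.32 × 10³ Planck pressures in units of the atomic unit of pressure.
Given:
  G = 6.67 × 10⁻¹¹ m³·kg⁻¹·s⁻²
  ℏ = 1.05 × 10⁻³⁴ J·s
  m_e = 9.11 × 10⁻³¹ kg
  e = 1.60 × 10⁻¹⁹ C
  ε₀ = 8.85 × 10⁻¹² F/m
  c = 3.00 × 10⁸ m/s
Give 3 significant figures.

Planck pressure: p_P = c⁷/(ℏG²) = 4.68 × 10¹¹³ Pa
atomic unit of pressure: P_au = E_h/a₀³ = m_e⁴e¹⁰/((4πε₀)⁵ℏ⁸) = 3.01 × 10¹³ Pa
9.32 × 10³ × 4.68 × 10¹¹³ / 3.01 × 10¹³ = 1.45 × 10¹⁰⁴

1.45 × 10¹⁰⁴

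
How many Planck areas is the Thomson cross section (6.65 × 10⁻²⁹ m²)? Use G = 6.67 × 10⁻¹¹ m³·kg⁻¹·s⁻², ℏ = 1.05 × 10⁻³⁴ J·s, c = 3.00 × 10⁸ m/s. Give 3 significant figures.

Planck area: A_P = ℏG/c³ = 2.59 × 10⁻⁷⁰ m².
6.65 × 10⁻²⁹ / 2.59 × 10⁻⁷⁰ = 2.56 × 10⁴¹

2.56 × 10⁴¹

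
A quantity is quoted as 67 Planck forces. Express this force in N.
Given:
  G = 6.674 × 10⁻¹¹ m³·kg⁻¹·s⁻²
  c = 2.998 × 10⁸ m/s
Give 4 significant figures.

8.110 × 10⁴⁵ N

One Planck force: F_P = c⁴/G = 1.210 × 10⁴⁴ N.
67 × 1.210 × 10⁴⁴ N = 8.110 × 10⁴⁵ N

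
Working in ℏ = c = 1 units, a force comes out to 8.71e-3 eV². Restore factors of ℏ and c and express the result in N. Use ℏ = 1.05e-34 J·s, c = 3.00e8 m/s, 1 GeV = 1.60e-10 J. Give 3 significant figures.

Force is [E]/[L] = [E]²/(ℏc); restore (ℏc)⁻¹.
1 GeV² → 1/(ℏc) × (1 GeV in J)² = 8.13e5 N.
Convert the energy scale: 8.71e-3 eV² = 8.71e-21 GeV².
Result: 8.71e-21 × 8.13e5 = 7.08e-15 N.

7.08e-15 N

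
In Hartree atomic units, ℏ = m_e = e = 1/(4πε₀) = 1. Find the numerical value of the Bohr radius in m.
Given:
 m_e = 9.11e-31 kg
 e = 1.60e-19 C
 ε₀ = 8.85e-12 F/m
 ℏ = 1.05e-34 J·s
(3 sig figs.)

5.26e-11 m

From ℏ = m_e = e = 1/(4πε₀) = 1 the length scale is a₀ = 4πε₀ℏ²/(m_e e²).
  = 1.23e-78 / 2.33e-68
  = 5.26e-11 m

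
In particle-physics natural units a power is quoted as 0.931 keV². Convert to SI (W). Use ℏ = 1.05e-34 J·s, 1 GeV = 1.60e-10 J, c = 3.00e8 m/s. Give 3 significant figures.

227 W

Power is [E]/[T] = [E]²/ℏ.
1 GeV² → 1/ℏ × (1 GeV in J)² = 2.44e14 W.
Convert the energy scale: 0.931 keV² = 9.31e-13 GeV².
Result: 9.31e-13 × 2.44e14 = 227 W.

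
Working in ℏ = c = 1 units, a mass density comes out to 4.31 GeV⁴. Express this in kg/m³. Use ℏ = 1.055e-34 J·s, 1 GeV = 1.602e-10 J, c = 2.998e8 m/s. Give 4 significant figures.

9.982e20 kg/m³

Mass density is [E]/(c²[L]³) = [E]⁴/(ℏ³c⁵).
1 GeV⁴ → 1/(ℏ³c⁵) × (1 GeV in J)⁴ = 2.316e20 kg/m³.
Result: 4.31 × 2.316e20 = 9.982e20 kg/m³.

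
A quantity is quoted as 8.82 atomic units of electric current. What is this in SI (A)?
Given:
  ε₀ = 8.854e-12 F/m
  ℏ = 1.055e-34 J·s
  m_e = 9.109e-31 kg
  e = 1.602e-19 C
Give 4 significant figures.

One atomic unit of electric current: I_au = e E_h/ℏ = m_e e⁵/((4πε₀)²ℏ³) = 6.612e-3 A.
8.82 × 6.612e-3 A = 0.05832 A

0.05832 A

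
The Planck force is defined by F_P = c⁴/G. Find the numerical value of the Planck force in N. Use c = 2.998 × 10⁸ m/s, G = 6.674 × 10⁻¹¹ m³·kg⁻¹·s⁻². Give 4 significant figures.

1.210 × 10⁴⁴ N

F_P = c⁴/G
  = 8.078 × 10³³ / 6.674 × 10⁻¹¹
  = 1.210 × 10⁴⁴ N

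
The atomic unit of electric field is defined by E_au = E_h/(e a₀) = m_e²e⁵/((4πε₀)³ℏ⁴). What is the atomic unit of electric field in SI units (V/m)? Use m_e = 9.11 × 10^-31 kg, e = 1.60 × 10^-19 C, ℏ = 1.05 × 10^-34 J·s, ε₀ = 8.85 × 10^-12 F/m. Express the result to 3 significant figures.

E_au = E_h/(e a₀) = m_e²e⁵/((4πε₀)³ℏ⁴)
E_h = 4.38 × 10^-18 J
a₀ = 5.26 × 10^-11 m
E_h/(e·a₀) = 5.20 × 10^11 V/m

5.20 × 10^11 V/m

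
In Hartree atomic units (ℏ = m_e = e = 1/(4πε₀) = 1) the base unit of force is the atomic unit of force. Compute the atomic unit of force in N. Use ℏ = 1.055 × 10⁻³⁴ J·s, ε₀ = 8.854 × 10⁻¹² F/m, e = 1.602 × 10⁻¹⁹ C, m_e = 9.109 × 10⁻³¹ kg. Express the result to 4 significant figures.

8.220 × 10⁻⁸ N

F_au = E_h/a₀ = m_e²e⁶/((4πε₀)³ℏ⁴)
E_h = 4.354 × 10⁻¹⁸ J
a₀ = 5.297 × 10⁻¹¹ m
E_h/a₀ = 8.220 × 10⁻⁸ N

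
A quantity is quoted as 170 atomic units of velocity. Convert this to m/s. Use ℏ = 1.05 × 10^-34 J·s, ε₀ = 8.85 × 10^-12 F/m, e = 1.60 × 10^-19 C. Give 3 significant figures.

One atomic unit of velocity: v_au = e²/(4πε₀ℏ) = 2.19 × 10^6 m/s.
170 × 2.19 × 10^6 m/s = 3.73 × 10^8 m/s

3.73 × 10^8 m/s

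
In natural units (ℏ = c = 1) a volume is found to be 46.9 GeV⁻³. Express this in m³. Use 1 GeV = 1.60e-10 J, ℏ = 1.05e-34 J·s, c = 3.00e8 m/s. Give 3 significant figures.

Volume is [L]³ = [E]⁻³·(ℏc)³.
1 GeV⁻³ → (ℏc)³ × (1 GeV in J)⁻³ = 7.63e-48 m³.
Result: 46.9 × 7.63e-48 = 3.58e-46 m³.

3.58e-46 m³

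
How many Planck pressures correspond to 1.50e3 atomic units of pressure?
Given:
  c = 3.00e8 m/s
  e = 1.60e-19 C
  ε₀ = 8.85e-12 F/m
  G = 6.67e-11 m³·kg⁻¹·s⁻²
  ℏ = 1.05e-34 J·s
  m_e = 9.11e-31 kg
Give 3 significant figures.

atomic unit of pressure: P_au = E_h/a₀³ = m_e⁴e¹⁰/((4πε₀)⁵ℏ⁸) = 3.01e13 Pa
Planck pressure: p_P = c⁷/(ℏG²) = 4.68e113 Pa
1.50e3 × 3.01e13 / 4.68e113 = 9.65e-98

9.65e-98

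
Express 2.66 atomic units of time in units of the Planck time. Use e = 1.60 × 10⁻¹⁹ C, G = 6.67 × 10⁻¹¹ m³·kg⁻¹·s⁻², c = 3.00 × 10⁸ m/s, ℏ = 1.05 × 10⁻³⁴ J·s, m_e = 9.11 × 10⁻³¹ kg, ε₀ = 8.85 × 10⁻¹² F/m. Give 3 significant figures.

atomic unit of time: τ_au = (4πε₀)²ℏ³/(m_e e⁴) = 2.40 × 10⁻¹⁷ s
Planck time: t_P = √(ℏG/c⁵) = 5.37 × 10⁻⁴⁴ s
2.66 × 2.40 × 10⁻¹⁷ / 5.37 × 10⁻⁴⁴ = 1.19 × 10²⁷

1.19 × 10²⁷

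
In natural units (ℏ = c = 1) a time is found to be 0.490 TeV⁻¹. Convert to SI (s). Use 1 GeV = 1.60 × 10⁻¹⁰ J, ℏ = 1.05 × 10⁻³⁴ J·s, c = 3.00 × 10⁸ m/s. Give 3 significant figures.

3.22 × 10⁻²⁸ s

A time is [E]⁻¹ in ℏ=c=1; restore one factor of ℏ.
1 GeV⁻¹ → ℏ × (1 GeV in J)⁻¹ = 6.56 × 10⁻²⁵ s.
Convert the energy scale: 0.490 TeV⁻¹ = 4.90 × 10⁻⁴ GeV⁻¹.
Result: 4.90 × 10⁻⁴ × 6.56 × 10⁻²⁵ = 3.22 × 10⁻²⁸ s.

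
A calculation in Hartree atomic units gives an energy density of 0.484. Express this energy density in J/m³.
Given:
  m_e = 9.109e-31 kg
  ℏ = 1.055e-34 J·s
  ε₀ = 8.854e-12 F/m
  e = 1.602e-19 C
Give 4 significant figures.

One atomic unit of energy density: u_au = E_h/a₀³ = m_e⁴e¹⁰/((4πε₀)⁵ℏ⁸) = 2.929e13 J/m³.
0.484 × 2.929e13 J/m³ = 1.418e13 J/m³

1.418e13 J/m³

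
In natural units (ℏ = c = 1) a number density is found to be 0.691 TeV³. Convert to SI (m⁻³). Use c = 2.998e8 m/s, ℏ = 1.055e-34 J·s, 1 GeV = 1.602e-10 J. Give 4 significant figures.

Number density is [L]⁻³ = [E]³/(ℏc)³.
1 GeV³ → 1/(ℏc)³ × (1 GeV in J)³ = 1.299e47 m⁻³.
Convert the energy scale: 0.691 TeV³ = 6.91e8 GeV³.
Result: 6.91e8 × 1.299e47 = 8.979e55 m⁻³.

8.979e55 m⁻³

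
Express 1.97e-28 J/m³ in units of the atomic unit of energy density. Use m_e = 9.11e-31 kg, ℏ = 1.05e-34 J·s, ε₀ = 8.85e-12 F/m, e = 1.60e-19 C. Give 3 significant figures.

6.54e-42

atomic unit of energy density: u_au = E_h/a₀³ = m_e⁴e¹⁰/((4πε₀)⁵ℏ⁸) = 3.01e13 J/m³.
1.97e-28 / 3.01e13 = 6.54e-42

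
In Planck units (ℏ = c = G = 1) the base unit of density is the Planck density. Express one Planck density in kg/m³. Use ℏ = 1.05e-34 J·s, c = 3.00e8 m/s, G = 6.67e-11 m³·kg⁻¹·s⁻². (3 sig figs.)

ρ_P = c⁵/(ℏG²)
  = 2.43e42 / 4.67e-55
  = 5.20e96 kg/m³

5.20e96 kg/m³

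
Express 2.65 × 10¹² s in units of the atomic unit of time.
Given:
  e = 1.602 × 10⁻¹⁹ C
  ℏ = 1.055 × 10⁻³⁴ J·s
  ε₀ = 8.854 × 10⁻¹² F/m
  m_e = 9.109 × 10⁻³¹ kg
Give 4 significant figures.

atomic unit of time: τ_au = (4πε₀)²ℏ³/(m_e e⁴) = 2.423 × 10⁻¹⁷ s.
2.65 × 10¹² / 2.423 × 10⁻¹⁷ = 1.094 × 10²⁹

1.094 × 10²⁹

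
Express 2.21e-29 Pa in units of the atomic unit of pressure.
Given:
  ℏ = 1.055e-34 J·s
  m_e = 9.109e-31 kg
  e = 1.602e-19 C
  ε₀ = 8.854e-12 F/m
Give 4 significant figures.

atomic unit of pressure: P_au = E_h/a₀³ = m_e⁴e¹⁰/((4πε₀)⁵ℏ⁸) = 2.929e13 Pa.
2.21e-29 / 2.929e13 = 7.545e-43

7.545e-43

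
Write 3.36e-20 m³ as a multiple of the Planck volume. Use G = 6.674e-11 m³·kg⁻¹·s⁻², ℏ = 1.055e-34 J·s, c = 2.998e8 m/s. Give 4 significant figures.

Planck volume: V_P = (ℏG/c³)^(3/2) = 4.224e-105 m³.
3.36e-20 / 4.224e-105 = 7.955e84

7.955e84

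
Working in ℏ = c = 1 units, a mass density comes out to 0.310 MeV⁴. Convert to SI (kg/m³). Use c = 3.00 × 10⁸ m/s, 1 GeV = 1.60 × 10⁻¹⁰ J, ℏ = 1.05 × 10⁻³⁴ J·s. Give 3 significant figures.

Mass density is [E]/(c²[L]³) = [E]⁴/(ℏ³c⁵).
1 GeV⁴ → 1/(ℏ³c⁵) × (1 GeV in J)⁴ = 2.33 × 10²⁰ kg/m³.
Convert the energy scale: 0.310 MeV⁴ = 3.10 × 10⁻¹³ GeV⁴.
Result: 3.10 × 10⁻¹³ × 2.33 × 10²⁰ = 7.22 × 10⁷ kg/m³.

7.22 × 10⁷ kg/m³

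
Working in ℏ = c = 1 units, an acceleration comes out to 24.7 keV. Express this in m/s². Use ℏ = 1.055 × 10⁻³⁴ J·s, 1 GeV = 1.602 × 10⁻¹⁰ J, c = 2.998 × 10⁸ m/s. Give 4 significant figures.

1.124 × 10²⁸ m/s²

Acceleration is [L]/[T]² = c·[E]/ℏ.
1 GeV → c/ℏ × (1 GeV in J) = 4.552 × 10³² m/s².
Convert the energy scale: 24.7 keV = 2.47 × 10⁻⁵ GeV.
Result: 2.47 × 10⁻⁵ × 4.552 × 10³² = 1.124 × 10²⁸ m/s².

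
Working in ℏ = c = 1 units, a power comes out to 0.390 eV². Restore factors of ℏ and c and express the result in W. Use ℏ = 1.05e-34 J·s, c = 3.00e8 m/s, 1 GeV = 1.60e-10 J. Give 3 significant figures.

Power is [E]/[T] = [E]²/ℏ.
1 GeV² → 1/ℏ × (1 GeV in J)² = 2.44e14 W.
Convert the energy scale: 0.390 eV² = 3.90e-19 GeV².
Result: 3.90e-19 × 2.44e14 = 9.51e-5 W.

9.51e-5 W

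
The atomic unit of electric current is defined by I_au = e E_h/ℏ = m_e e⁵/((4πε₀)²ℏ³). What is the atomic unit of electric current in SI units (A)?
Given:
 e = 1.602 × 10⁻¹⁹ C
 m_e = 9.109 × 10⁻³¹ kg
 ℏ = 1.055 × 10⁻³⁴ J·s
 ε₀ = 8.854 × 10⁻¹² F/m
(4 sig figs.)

I_au = e E_h/ℏ = m_e e⁵/((4πε₀)²ℏ³)
E_h = 4.354 × 10⁻¹⁸ J
e·E_h/ℏ = 6.612 × 10⁻³ A

6.612 × 10⁻³ A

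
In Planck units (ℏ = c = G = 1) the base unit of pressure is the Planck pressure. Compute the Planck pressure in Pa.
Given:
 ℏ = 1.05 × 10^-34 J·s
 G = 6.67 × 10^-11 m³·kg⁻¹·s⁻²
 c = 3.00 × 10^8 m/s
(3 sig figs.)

p_P = c⁷/(ℏG²)
  = 2.19 × 10^59 / 4.67 × 10^-55
  = 4.68 × 10^113 Pa

4.68 × 10^113 Pa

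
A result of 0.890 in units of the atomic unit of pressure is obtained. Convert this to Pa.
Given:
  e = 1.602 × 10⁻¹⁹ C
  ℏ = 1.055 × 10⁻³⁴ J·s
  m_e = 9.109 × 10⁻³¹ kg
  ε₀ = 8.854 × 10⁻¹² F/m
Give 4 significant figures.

One atomic unit of pressure: P_au = E_h/a₀³ = m_e⁴e¹⁰/((4πε₀)⁵ℏ⁸) = 2.929 × 10¹³ Pa.
0.890 × 2.929 × 10¹³ Pa = 2.607 × 10¹³ Pa

2.607 × 10¹³ Pa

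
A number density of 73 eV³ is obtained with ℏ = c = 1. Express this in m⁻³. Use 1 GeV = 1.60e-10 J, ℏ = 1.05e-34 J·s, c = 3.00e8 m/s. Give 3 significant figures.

9.57e21 m⁻³

Number density is [L]⁻³ = [E]³/(ℏc)³.
1 GeV³ → 1/(ℏc)³ × (1 GeV in J)³ = 1.31e47 m⁻³.
Convert the energy scale: 73 eV³ = 7.30e-26 GeV³.
Result: 7.30e-26 × 1.31e47 = 9.57e21 m⁻³.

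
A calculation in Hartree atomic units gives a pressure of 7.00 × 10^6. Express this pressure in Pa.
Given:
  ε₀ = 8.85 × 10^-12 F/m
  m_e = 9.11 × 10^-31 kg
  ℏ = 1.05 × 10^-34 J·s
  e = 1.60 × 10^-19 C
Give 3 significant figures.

2.11 × 10^20 Pa

One atomic unit of pressure: P_au = E_h/a₀³ = m_e⁴e¹⁰/((4πε₀)⁵ℏ⁸) = 3.01 × 10^13 Pa.
7.00 × 10^6 × 3.01 × 10^13 Pa = 2.11 × 10^20 Pa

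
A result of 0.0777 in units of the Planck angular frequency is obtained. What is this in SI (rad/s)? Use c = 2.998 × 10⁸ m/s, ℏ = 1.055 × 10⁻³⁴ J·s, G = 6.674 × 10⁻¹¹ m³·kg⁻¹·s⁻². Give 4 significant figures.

1.441 × 10⁴² rad/s

One Planck angular frequency: ω_P = √(c⁵/(ℏG)) = 1.855 × 10⁴³ rad/s.
0.0777 × 1.855 × 10⁴³ rad/s = 1.441 × 10⁴² rad/s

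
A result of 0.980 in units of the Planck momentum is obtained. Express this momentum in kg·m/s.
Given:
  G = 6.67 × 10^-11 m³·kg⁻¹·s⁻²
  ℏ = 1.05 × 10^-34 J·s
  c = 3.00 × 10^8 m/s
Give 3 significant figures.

6.39 kg·m/s

One Planck momentum: p_P = √(ℏc³/G) = 6.52 kg·m/s.
0.980 × 6.52 kg·m/s = 6.39 kg·m/s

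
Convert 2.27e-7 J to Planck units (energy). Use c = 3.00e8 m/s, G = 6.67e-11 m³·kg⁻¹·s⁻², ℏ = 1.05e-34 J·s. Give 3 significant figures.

Planck energy: E_P = √(ℏc⁵/G) = 1.96e9 J.
2.27e-7 / 1.96e9 = 1.16e-16

1.16e-16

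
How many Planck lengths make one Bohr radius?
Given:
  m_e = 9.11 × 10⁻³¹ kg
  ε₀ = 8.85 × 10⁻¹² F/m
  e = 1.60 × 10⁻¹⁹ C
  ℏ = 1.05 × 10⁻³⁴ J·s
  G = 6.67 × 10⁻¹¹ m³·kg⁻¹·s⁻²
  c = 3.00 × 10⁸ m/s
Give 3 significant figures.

3.26 × 10²⁴

Bohr radius: a₀ = 4πε₀ℏ²/(m_e e²) = 5.26 × 10⁻¹¹ m
Planck length: ℓ_P = √(ℏG/c³) = 1.61 × 10⁻³⁵ m
ratio = 5.26 × 10⁻¹¹ / 1.61 × 10⁻³⁵ = 3.26 × 10²⁴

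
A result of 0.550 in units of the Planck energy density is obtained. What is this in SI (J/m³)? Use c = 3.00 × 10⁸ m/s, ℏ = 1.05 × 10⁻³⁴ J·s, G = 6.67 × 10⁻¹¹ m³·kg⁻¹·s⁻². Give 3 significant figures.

One Planck energy density: u_P = c⁷/(ℏG²) = 4.68 × 10¹¹³ J/m³.
0.550 × 4.68 × 10¹¹³ J/m³ = 2.57 × 10¹¹³ J/m³

2.57 × 10¹¹³ J/m³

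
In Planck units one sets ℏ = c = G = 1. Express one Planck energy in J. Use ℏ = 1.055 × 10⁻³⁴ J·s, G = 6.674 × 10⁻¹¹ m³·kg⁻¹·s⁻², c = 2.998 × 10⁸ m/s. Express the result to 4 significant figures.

E_P = √(ℏc⁵/G)
  = √(3.828 × 10¹⁸)
  = 1.957 × 10⁹ J

1.957 × 10⁹ J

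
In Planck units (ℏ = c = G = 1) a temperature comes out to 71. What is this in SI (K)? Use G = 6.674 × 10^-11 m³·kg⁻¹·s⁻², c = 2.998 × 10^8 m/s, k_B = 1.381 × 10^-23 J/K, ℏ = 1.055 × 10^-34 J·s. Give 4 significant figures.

1.006 × 10^34 K

One Planck temperature: T_P = √(ℏc⁵/G) / k_B = 1.417 × 10^32 K.
71 × 1.417 × 10^32 K = 1.006 × 10^34 K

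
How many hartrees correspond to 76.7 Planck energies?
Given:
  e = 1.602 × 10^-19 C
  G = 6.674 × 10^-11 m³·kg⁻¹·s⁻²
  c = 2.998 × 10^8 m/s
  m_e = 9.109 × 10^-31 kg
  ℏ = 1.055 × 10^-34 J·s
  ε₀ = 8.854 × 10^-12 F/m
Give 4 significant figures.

3.447 × 10^28

Planck energy: E_P = √(ℏc⁵/G) = 1.957 × 10^9 J
hartree: E_h = m_e e⁴/(4πε₀ℏ)² = 4.354 × 10^-18 J
76.7 × 1.957 × 10^9 / 4.354 × 10^-18 = 3.447 × 10^28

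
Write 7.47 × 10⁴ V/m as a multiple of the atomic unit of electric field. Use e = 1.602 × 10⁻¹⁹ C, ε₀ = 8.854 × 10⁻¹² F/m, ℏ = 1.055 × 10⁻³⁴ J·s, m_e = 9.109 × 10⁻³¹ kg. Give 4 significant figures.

1.456 × 10⁻⁷

atomic unit of electric field: E_au = E_h/(e a₀) = m_e²e⁵/((4πε₀)³ℏ⁴) = 5.131 × 10¹¹ V/m.
7.47 × 10⁴ / 5.131 × 10¹¹ = 1.456 × 10⁻⁷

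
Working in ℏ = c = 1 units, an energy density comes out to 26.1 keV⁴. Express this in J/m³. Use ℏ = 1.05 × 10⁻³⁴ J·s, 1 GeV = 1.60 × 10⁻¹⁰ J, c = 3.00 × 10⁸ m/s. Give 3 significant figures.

[E]/[L]³ = [E]⁴/(ℏc)³; restore (ℏc)⁻³.
1 GeV⁴ → 1/(ℏc)³ × (1 GeV in J)⁴ = 2.10 × 10³⁷ J/m³.
Convert the energy scale: 26.1 keV⁴ = 2.61 × 10⁻²³ GeV⁴.
Result: 2.61 × 10⁻²³ × 2.10 × 10³⁷ = 5.47 × 10¹⁴ J/m³.

5.47 × 10¹⁴ J/m³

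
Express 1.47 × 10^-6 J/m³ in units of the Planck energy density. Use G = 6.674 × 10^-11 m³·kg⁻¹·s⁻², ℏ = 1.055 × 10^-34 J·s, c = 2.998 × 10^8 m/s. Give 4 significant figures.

3.173 × 10^-120

Planck energy density: u_P = c⁷/(ℏG²) = 4.632 × 10^113 J/m³.
1.47 × 10^-6 / 4.632 × 10^113 = 3.173 × 10^-120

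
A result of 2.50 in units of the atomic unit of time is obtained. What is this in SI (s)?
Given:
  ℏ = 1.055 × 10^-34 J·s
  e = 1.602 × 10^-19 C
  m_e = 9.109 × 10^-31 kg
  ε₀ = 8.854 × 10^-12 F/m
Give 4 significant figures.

6.057 × 10^-17 s

One atomic unit of time: τ_au = (4πε₀)²ℏ³/(m_e e⁴) = 2.423 × 10^-17 s.
2.50 × 2.423 × 10^-17 s = 6.057 × 10^-17 s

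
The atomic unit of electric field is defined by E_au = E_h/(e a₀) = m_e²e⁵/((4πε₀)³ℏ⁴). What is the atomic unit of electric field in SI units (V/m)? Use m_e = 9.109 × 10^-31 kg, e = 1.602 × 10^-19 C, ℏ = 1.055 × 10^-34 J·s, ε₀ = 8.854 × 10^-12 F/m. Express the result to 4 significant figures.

5.131 × 10^11 V/m

E_au = E_h/(e a₀) = m_e²e⁵/((4πε₀)³ℏ⁴)
E_h = 4.354 × 10^-18 J
a₀ = 5.297 × 10^-11 m
E_h/(e·a₀) = 5.131 × 10^11 V/m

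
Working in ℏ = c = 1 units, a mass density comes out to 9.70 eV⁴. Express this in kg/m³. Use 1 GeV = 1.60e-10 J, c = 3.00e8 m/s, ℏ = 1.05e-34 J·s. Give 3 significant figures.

2.26e-15 kg/m³

Mass density is [E]/(c²[L]³) = [E]⁴/(ℏ³c⁵).
1 GeV⁴ → 1/(ℏ³c⁵) × (1 GeV in J)⁴ = 2.33e20 kg/m³.
Convert the energy scale: 9.70 eV⁴ = 9.70e-36 GeV⁴.
Result: 9.70e-36 × 2.33e20 = 2.26e-15 kg/m³.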